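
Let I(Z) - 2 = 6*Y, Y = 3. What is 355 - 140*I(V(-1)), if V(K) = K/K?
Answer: -2445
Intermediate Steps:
V(K) = 1
I(Z) = 20 (I(Z) = 2 + 6*3 = 2 + 18 = 20)
355 - 140*I(V(-1)) = 355 - 140*20 = 355 - 2800 = -2445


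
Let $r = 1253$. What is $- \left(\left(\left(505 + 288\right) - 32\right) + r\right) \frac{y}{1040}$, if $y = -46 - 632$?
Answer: $\frac{341373}{260} \approx 1313.0$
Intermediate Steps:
$y = -678$ ($y = -46 - 632 = -678$)
$- \left(\left(\left(505 + 288\right) - 32\right) + r\right) \frac{y}{1040} = - \left(\left(\left(505 + 288\right) - 32\right) + 1253\right) \left(- \frac{678}{1040}\right) = - \left(\left(793 - 32\right) + 1253\right) \left(\left(-678\right) \frac{1}{1040}\right) = - \frac{\left(761 + 1253\right) \left(-339\right)}{520} = - \frac{2014 \left(-339\right)}{520} = \left(-1\right) \left(- \frac{341373}{260}\right) = \frac{341373}{260}$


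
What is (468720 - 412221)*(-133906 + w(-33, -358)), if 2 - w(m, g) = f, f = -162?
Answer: -7556289258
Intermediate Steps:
w(m, g) = 164 (w(m, g) = 2 - 1*(-162) = 2 + 162 = 164)
(468720 - 412221)*(-133906 + w(-33, -358)) = (468720 - 412221)*(-133906 + 164) = 56499*(-133742) = -7556289258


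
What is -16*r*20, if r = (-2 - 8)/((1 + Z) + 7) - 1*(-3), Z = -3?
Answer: -320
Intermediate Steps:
r = 1 (r = (-2 - 8)/((1 - 3) + 7) - 1*(-3) = -10/(-2 + 7) + 3 = -10/5 + 3 = -10*⅕ + 3 = -2 + 3 = 1)
-16*r*20 = -16*1*20 = -16*20 = -320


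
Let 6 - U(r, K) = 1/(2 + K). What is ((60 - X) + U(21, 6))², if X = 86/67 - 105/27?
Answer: 109130461801/23270976 ≈ 4689.6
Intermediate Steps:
U(r, K) = 6 - 1/(2 + K)
X = -1571/603 (X = 86*(1/67) - 105*1/27 = 86/67 - 35/9 = -1571/603 ≈ -2.6053)
((60 - X) + U(21, 6))² = ((60 - 1*(-1571/603)) + (11 + 6*6)/(2 + 6))² = ((60 + 1571/603) + (11 + 36)/8)² = (37751/603 + (⅛)*47)² = (37751/603 + 47/8)² = (330349/4824)² = 109130461801/23270976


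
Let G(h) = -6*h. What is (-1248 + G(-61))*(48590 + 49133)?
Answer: -86191686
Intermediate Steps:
(-1248 + G(-61))*(48590 + 49133) = (-1248 - 6*(-61))*(48590 + 49133) = (-1248 + 366)*97723 = -882*97723 = -86191686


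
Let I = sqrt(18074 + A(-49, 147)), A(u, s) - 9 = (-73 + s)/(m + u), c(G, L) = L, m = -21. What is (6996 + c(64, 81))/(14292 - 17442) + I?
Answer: -337/150 + 2*sqrt(5537595)/35 ≈ 132.22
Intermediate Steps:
A(u, s) = 9 + (-73 + s)/(-21 + u)
I = 2*sqrt(5537595)/35 (I = sqrt(18074 + (-262 + 147 + 9*(-49))/(-21 - 49)) = sqrt(18074 + (-262 + 147 - 441)/(-70)) = sqrt(18074 - 1/70*(-556)) = sqrt(18074 + 278/35) = sqrt(632868/35) = 2*sqrt(5537595)/35 ≈ 134.47)
(6996 + c(64, 81))/(14292 - 17442) + I = (6996 + 81)/(14292 - 17442) + 2*sqrt(5537595)/35 = 7077/(-3150) + 2*sqrt(5537595)/35 = 7077*(-1/3150) + 2*sqrt(5537595)/35 = -337/150 + 2*sqrt(5537595)/35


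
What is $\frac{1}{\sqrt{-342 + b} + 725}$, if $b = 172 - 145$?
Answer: $\frac{145}{105188} - \frac{3 i \sqrt{35}}{525940} \approx 0.0013785 - 3.3746 \cdot 10^{-5} i$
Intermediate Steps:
$b = 27$
$\frac{1}{\sqrt{-342 + b} + 725} = \frac{1}{\sqrt{-342 + 27} + 725} = \frac{1}{\sqrt{-315} + 725} = \frac{1}{3 i \sqrt{35} + 725} = \frac{1}{725 + 3 i \sqrt{35}}$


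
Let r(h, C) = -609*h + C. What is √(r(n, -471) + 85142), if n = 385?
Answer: I*√149794 ≈ 387.03*I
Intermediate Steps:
r(h, C) = C - 609*h
√(r(n, -471) + 85142) = √((-471 - 609*385) + 85142) = √((-471 - 234465) + 85142) = √(-234936 + 85142) = √(-149794) = I*√149794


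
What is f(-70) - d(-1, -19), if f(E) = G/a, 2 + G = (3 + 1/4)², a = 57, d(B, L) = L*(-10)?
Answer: -173143/912 ≈ -189.85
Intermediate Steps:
d(B, L) = -10*L
G = 137/16 (G = -2 + (3 + 1/4)² = -2 + (3 + 1*(¼))² = -2 + (3 + ¼)² = -2 + (13/4)² = -2 + 169/16 = 137/16 ≈ 8.5625)
f(E) = 137/912 (f(E) = (137/16)/57 = (137/16)*(1/57) = 137/912)
f(-70) - d(-1, -19) = 137/912 - (-10)*(-19) = 137/912 - 1*190 = 137/912 - 190 = -173143/912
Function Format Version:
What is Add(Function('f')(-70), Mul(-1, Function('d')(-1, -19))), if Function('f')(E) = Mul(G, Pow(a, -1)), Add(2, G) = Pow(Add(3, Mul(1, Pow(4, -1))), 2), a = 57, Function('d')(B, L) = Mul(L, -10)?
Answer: Rational(-173143, 912) ≈ -189.85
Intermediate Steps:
Function('d')(B, L) = Mul(-10, L)
G = Rational(137, 16) (G = Add(-2, Pow(Add(3, Mul(1, Pow(4, -1))), 2)) = Add(-2, Pow(Add(3, Mul(1, Rational(1, 4))), 2)) = Add(-2, Pow(Add(3, Rational(1, 4)), 2)) = Add(-2, Pow(Rational(13, 4), 2)) = Add(-2, Rational(169, 16)) = Rational(137, 16) ≈ 8.5625)
Function('f')(E) = Rational(137, 912) (Function('f')(E) = Mul(Rational(137, 16), Pow(57, -1)) = Mul(Rational(137, 16), Rational(1, 57)) = Rational(137, 912))
Add(Function('f')(-70), Mul(-1, Function('d')(-1, -19))) = Add(Rational(137, 912), Mul(-1, Mul(-10, -19))) = Add(Rational(137, 912), Mul(-1, 190)) = Add(Rational(137, 912), -190) = Rational(-173143, 912)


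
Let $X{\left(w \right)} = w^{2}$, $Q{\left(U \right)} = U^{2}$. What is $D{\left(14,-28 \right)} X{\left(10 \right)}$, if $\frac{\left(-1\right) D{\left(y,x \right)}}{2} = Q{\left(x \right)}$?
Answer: $-156800$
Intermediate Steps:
$D{\left(y,x \right)} = - 2 x^{2}$
$D{\left(14,-28 \right)} X{\left(10 \right)} = - 2 \left(-28\right)^{2} \cdot 10^{2} = \left(-2\right) 784 \cdot 100 = \left(-1568\right) 100 = -156800$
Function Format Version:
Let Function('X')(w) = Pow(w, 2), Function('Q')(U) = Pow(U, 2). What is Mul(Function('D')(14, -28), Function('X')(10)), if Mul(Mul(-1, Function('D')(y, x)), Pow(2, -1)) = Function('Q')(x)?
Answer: -156800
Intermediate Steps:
Function('D')(y, x) = Mul(-2, Pow(x, 2))
Mul(Function('D')(14, -28), Function('X')(10)) = Mul(Mul(-2, Pow(-28, 2)), Pow(10, 2)) = Mul(Mul(-2, 784), 100) = Mul(-1568, 100) = -156800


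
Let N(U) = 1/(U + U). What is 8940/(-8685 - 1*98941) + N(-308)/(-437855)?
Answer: -1205642445787/14514371326840 ≈ -0.083065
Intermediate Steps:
N(U) = 1/(2*U)
8940/(-8685 - 1*98941) + N(-308)/(-437855) = 8940/(-8685 - 1*98941) + ((1/2)/(-308))/(-437855) = 8940/(-8685 - 98941) + ((1/2)*(-1/308))*(-1/437855) = 8940/(-107626) - 1/616*(-1/437855) = 8940*(-1/107626) + 1/269718680 = -4470/53813 + 1/269718680 = -1205642445787/14514371326840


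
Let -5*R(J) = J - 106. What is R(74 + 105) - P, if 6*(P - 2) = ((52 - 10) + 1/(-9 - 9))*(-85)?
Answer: 311911/540 ≈ 577.61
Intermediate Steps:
P = -63959/108 (P = 2 + (((52 - 10) + 1/(-9 - 9))*(-85))/6 = 2 + ((42 + 1/(-18))*(-85))/6 = 2 + ((42 - 1/18)*(-85))/6 = 2 + ((755/18)*(-85))/6 = 2 + (⅙)*(-64175/18) = 2 - 64175/108 = -63959/108 ≈ -592.21)
R(J) = 106/5 - J/5 (R(J) = -(J - 106)/5 = -(-106 + J)/5 = 106/5 - J/5)
R(74 + 105) - P = (106/5 - (74 + 105)/5) - 1*(-63959/108) = (106/5 - ⅕*179) + 63959/108 = (106/5 - 179/5) + 63959/108 = -73/5 + 63959/108 = 311911/540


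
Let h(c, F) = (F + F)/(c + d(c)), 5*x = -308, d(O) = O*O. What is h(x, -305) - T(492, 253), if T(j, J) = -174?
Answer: 8111563/46662 ≈ 173.84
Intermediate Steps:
d(O) = O**2
x = -308/5 (x = (1/5)*(-308) = -308/5 ≈ -61.600)
h(c, F) = 2*F/(c + c**2) (h(c, F) = (F + F)/(c + c**2) = (2*F)/(c + c**2) = 2*F/(c + c**2))
h(x, -305) - T(492, 253) = 2*(-305)/(-308/5*(1 - 308/5)) - 1*(-174) = 2*(-305)*(-5/308)/(-303/5) + 174 = 2*(-305)*(-5/308)*(-5/303) + 174 = -7625/46662 + 174 = 8111563/46662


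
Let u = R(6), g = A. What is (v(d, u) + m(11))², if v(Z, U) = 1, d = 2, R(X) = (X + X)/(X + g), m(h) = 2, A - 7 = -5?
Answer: 9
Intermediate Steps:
A = 2 (A = 7 - 5 = 2)
g = 2
R(X) = 2*X/(2 + X) (R(X) = (X + X)/(X + 2) = (2*X)/(2 + X) = 2*X/(2 + X))
u = 3/2 (u = 2*6/(2 + 6) = 2*6/8 = 2*6*(⅛) = 3/2 ≈ 1.5000)
(v(d, u) + m(11))² = (1 + 2)² = 3² = 9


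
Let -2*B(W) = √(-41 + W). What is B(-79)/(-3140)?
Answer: I*√30/3140 ≈ 0.0017443*I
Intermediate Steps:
B(W) = -√(-41 + W)/2
B(-79)/(-3140) = -√(-41 - 79)/2/(-3140) = -I*√30*(-1/3140) = I*√30/3140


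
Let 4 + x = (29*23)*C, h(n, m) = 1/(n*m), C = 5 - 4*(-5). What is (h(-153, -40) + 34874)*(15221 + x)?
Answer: 100098145189/90 ≈ 1.1122e+9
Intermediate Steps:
C = 25 (C = 5 + 20 = 25)
h(n, m) = 1/(m*n)
x = 16671 (x = -4 + (29*23)*25 = -4 + 667*25 = -4 + 16675 = 16671)
(h(-153, -40) + 34874)*(15221 + x) = (1/(-40*(-153)) + 34874)*(15221 + 16671) = (-1/40*(-1/153) + 34874)*31892 = (1/6120 + 34874)*31892 = (213428881/6120)*31892 = 100098145189/90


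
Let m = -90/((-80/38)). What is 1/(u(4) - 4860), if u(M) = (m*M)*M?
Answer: -1/4176 ≈ -0.00023946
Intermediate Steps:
m = 171/4 (m = -90/((-80*1/38)) = -90/(-40/19) = -90*(-19/40) = 171/4 ≈ 42.750)
u(M) = 171*M²/4 (u(M) = (171*M/4)*M = 171*M²/4)
1/(u(4) - 4860) = 1/((171/4)*4² - 4860) = 1/((171/4)*16 - 4860) = 1/(684 - 4860) = 1/(-4176) = -1/4176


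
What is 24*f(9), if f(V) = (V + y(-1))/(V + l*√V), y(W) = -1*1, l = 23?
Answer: 32/13 ≈ 2.4615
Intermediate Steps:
y(W) = -1
f(V) = (-1 + V)/(V + 23*√V) (f(V) = (V - 1)/(V + 23*√V) = (-1 + V)/(V + 23*√V))
24*f(9) = 24*((-1 + 9)/(9 + 23*√9)) = 24*(8/(9 + 23*3)) = 24*(8/(9 + 69)) = 24*(8/78) = 24*((1/78)*8) = 24*(4/39) = 32/13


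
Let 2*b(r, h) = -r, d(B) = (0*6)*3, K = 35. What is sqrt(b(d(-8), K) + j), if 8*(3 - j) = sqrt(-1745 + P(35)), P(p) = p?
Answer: sqrt(48 - 6*I*sqrt(190))/4 ≈ 2.1185 - 1.2199*I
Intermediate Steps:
d(B) = 0 (d(B) = 0*3 = 0)
b(r, h) = -r/2 (b(r, h) = (-r)/2 = -r/2)
j = 3 - 3*I*sqrt(190)/8 (j = 3 - sqrt(-1745 + 35)/8 = 3 - 3*I*sqrt(190)/8 ≈ 3.0 - 5.169*I)
sqrt(b(d(-8), K) + j) = sqrt(-1/2*0 + (3 - 3*I*sqrt(190)/8)) = sqrt(0 + (3 - 3*I*sqrt(190)/8)) = sqrt(3 - 3*I*sqrt(190)/8)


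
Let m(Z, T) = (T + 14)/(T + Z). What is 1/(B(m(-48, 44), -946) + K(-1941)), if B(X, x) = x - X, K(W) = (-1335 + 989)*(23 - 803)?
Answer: 2/537897 ≈ 3.7182e-6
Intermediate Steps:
m(Z, T) = (14 + T)/(T + Z)
K(W) = 269880 (K(W) = -346*(-780) = 269880)
1/(B(m(-48, 44), -946) + K(-1941)) = 1/((-946 - (14 + 44)/(44 - 48)) + 269880) = 1/((-946 - 58/(-4)) + 269880) = 1/((-946 - (-1)*58/4) + 269880) = 1/((-946 - 1*(-29/2)) + 269880) = 1/((-946 + 29/2) + 269880) = 1/(-1863/2 + 269880) = 1/(537897/2) = 2/537897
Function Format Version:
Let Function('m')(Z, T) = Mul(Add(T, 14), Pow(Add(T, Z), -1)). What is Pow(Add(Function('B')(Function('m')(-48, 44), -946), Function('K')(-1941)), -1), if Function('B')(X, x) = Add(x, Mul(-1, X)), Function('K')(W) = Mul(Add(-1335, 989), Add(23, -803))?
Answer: Rational(2, 537897) ≈ 3.7182e-6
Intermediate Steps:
Function('m')(Z, T) = Mul(Pow(Add(T, Z), -1), Add(14, T)) (Function('m')(Z, T) = Mul(Add(14, T), Pow(Add(T, Z), -1)) = Mul(Pow(Add(T, Z), -1), Add(14, T)))
Function('K')(W) = 269880 (Function('K')(W) = Mul(-346, -780) = 269880)
Pow(Add(Function('B')(Function('m')(-48, 44), -946), Function('K')(-1941)), -1) = Pow(Add(Add(-946, Mul(-1, Mul(Pow(Add(44, -48), -1), Add(14, 44)))), 269880), -1) = Pow(Add(Add(-946, Mul(-1, Mul(Pow(-4, -1), 58))), 269880), -1) = Pow(Add(Add(-946, Mul(-1, Mul(Rational(-1, 4), 58))), 269880), -1) = Pow(Add(Add(-946, Mul(-1, Rational(-29, 2))), 269880), -1) = Pow(Add(Add(-946, Rational(29, 2)), 269880), -1) = Pow(Add(Rational(-1863, 2), 269880), -1) = Pow(Rational(537897, 2), -1) = Rational(2, 537897)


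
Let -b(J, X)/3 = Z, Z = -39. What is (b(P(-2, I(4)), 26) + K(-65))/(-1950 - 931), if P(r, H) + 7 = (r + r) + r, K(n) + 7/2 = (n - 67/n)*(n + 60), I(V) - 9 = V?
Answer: -11267/74906 ≈ -0.15042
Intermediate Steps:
I(V) = 9 + V
K(n) = -7/2 + (60 + n)*(n - 67/n) (K(n) = -7/2 + (n - 67/n)*(n + 60) = -7/2 + (n - 67/n)*(60 + n) = -7/2 + (60 + n)*(n - 67/n))
P(r, H) = -7 + 3*r (P(r, H) = -7 + ((r + r) + r) = -7 + (2*r + r) = -7 + 3*r)
b(J, X) = 117 (b(J, X) = -3*(-39) = 117)
(b(P(-2, I(4)), 26) + K(-65))/(-1950 - 931) = (117 + (-141/2 + (-65)² - 4020/(-65) + 60*(-65)))/(-1950 - 931) = (117 + (-141/2 + 4225 - 4020*(-1/65) - 3900))/(-2881) = (117 + (-141/2 + 4225 + 804/13 - 3900))*(-1/2881) = (117 + 8225/26)*(-1/2881) = (11267/26)*(-1/2881) = -11267/74906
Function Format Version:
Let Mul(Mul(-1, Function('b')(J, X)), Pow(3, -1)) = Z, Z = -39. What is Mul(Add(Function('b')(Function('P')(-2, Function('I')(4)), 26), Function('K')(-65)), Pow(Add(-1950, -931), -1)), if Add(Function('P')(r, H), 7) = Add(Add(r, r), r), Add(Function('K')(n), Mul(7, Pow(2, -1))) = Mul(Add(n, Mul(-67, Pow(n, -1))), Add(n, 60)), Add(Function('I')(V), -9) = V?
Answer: Rational(-11267, 74906) ≈ -0.15042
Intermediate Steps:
Function('I')(V) = Add(9, V)
Function('K')(n) = Add(Rational(-7, 2), Mul(Add(60, n), Add(n, Mul(-67, Pow(n, -1))))) (Function('K')(n) = Add(Rational(-7, 2), Mul(Add(n, Mul(-67, Pow(n, -1))), Add(n, 60))) = Add(Rational(-7, 2), Mul(Add(n, Mul(-67, Pow(n, -1))), Add(60, n))) = Add(Rational(-7, 2), Mul(Add(60, n), Add(n, Mul(-67, Pow(n, -1))))))
Function('P')(r, H) = Add(-7, Mul(3, r)) (Function('P')(r, H) = Add(-7, Add(Add(r, r), r)) = Add(-7, Add(Mul(2, r), r)) = Add(-7, Mul(3, r)))
Function('b')(J, X) = 117 (Function('b')(J, X) = Mul(-3, -39) = 117)
Mul(Add(Function('b')(Function('P')(-2, Function('I')(4)), 26), Function('K')(-65)), Pow(Add(-1950, -931), -1)) = Mul(Add(117, Add(Rational(-141, 2), Pow(-65, 2), Mul(-4020, Pow(-65, -1)), Mul(60, -65))), Pow(Add(-1950, -931), -1)) = Mul(Add(117, Add(Rational(-141, 2), 4225, Mul(-4020, Rational(-1, 65)), -3900)), Pow(-2881, -1)) = Mul(Add(117, Add(Rational(-141, 2), 4225, Rational(804, 13), -3900)), Rational(-1, 2881)) = Mul(Add(117, Rational(8225, 26)), Rational(-1, 2881)) = Mul(Rational(11267, 26), Rational(-1, 2881)) = Rational(-11267, 74906)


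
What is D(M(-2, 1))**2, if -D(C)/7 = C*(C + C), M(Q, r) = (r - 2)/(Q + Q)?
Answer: 49/64 ≈ 0.76563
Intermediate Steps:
M(Q, r) = (-2 + r)/(2*Q) (M(Q, r) = (-2 + r)/((2*Q)) = (-2 + r)*(1/(2*Q)) = (-2 + r)/(2*Q))
D(C) = -14*C**2 (D(C) = -7*C*(C + C) = -7*C*2*C = -14*C**2)
D(M(-2, 1))**2 = (-14*(-2 + 1)**2/16)**2 = (-14*((1/2)*(-1/2)*(-1))**2)**2 = (-14*(1/4)**2)**2 = (-14*1/16)**2 = (-7/8)**2 = 49/64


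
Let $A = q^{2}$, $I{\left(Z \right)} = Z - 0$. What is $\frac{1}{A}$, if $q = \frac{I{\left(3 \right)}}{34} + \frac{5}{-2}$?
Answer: $\frac{289}{1681} \approx 0.17192$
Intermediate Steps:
$I{\left(Z \right)} = Z$ ($I{\left(Z \right)} = Z + 0 = Z$)
$q = - \frac{41}{17}$ ($q = \frac{3}{34} + \frac{5}{-2} = 3 \cdot \frac{1}{34} + 5 \left(- \frac{1}{2}\right) = \frac{3}{34} - \frac{5}{2} = - \frac{41}{17} \approx -2.4118$)
$A = \frac{1681}{289}$ ($A = \left(- \frac{41}{17}\right)^{2} = \frac{1681}{289} \approx 5.8166$)
$\frac{1}{A} = \frac{1}{\frac{1681}{289}} = \frac{289}{1681}$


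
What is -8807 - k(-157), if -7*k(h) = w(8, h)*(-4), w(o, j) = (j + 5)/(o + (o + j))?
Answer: -8693117/987 ≈ -8807.6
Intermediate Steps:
w(o, j) = (5 + j)/(j + 2*o) (w(o, j) = (5 + j)/(o + (j + o)) = (5 + j)/(j + 2*o))
k(h) = 4*(5 + h)/(7*(16 + h)) (k(h) = -(5 + h)/(h + 2*8)*(-4)/7 = -(5 + h)/(h + 16)*(-4)/7 = -(5 + h)/(16 + h)*(-4)/7 = -(-4)*(5 + h)/(7*(16 + h)) = 4*(5 + h)/(7*(16 + h)))
-8807 - k(-157) = -8807 - 4*(5 - 157)/(7*(16 - 157)) = -8807 - 4*(-152)/(7*(-141)) = -8807 - 4*(-1)*(-152)/(7*141) = -8807 - 1*608/987 = -8807 - 608/987 = -8693117/987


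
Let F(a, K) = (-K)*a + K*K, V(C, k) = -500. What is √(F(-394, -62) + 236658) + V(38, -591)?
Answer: -500 + √216074 ≈ -35.162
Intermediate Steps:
F(a, K) = K² - K*a (F(a, K) = -K*a + K² = K² - K*a)
√(F(-394, -62) + 236658) + V(38, -591) = √(-62*(-62 - 1*(-394)) + 236658) - 500 = √(-62*(-62 + 394) + 236658) - 500 = √(-62*332 + 236658) - 500 = √(-20584 + 236658) - 500 = √216074 - 500 = -500 + √216074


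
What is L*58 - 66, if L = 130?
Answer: 7474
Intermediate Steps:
L*58 - 66 = 130*58 - 66 = 7540 - 66 = 7474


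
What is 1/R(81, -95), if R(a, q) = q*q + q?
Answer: 1/8930 ≈ 0.00011198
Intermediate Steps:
R(a, q) = q + q² (R(a, q) = q² + q = q + q²)
1/R(81, -95) = 1/(-95*(1 - 95)) = 1/(-95*(-94)) = 1/8930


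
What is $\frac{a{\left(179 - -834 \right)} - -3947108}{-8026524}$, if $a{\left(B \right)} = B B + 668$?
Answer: $- \frac{4973945}{8026524} \approx -0.61969$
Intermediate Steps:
$a{\left(B \right)} = 668 + B^{2}$ ($a{\left(B \right)} = B^{2} + 668 = 668 + B^{2}$)
$\frac{a{\left(179 - -834 \right)} - -3947108}{-8026524} = \frac{\left(668 + \left(179 - -834\right)^{2}\right) - -3947108}{-8026524} = \left(\left(668 + \left(179 + 834\right)^{2}\right) + 3947108\right) \left(- \frac{1}{8026524}\right) = \left(\left(668 + 1013^{2}\right) + 3947108\right) \left(- \frac{1}{8026524}\right) = \left(\left(668 + 1026169\right) + 3947108\right) \left(- \frac{1}{8026524}\right) = \left(1026837 + 3947108\right) \left(- \frac{1}{8026524}\right) = 4973945 \left(- \frac{1}{8026524}\right) = - \frac{4973945}{8026524}$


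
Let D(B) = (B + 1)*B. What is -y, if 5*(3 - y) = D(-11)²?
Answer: 2417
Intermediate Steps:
D(B) = B*(1 + B) (D(B) = (1 + B)*B = B*(1 + B))
y = -2417 (y = 3 - 121*(1 - 11)²/5 = 3 - (-11*(-10))²/5 = 3 - ⅕*110² = 3 - ⅕*12100 = 3 - 2420 = -2417)
-y = -1*(-2417) = 2417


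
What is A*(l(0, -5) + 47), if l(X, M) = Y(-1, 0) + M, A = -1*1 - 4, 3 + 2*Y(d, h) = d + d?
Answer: -395/2 ≈ -197.50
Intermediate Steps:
Y(d, h) = -3/2 + d (Y(d, h) = -3/2 + (d + d)/2 = -3/2 + (2*d)/2 = -3/2 + d)
A = -5 (A = -1 - 4 = -5)
l(X, M) = -5/2 + M (l(X, M) = (-3/2 - 1) + M = -5/2 + M)
A*(l(0, -5) + 47) = -5*((-5/2 - 5) + 47) = -5*(-15/2 + 47) = -5*79/2 = -395/2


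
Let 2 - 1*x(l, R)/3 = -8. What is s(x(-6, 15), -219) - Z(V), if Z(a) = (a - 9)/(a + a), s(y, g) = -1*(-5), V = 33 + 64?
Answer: 441/97 ≈ 4.5464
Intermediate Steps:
x(l, R) = 30 (x(l, R) = 6 - 3*(-8) = 6 + 24 = 30)
V = 97
s(y, g) = 5
Z(a) = (-9 + a)/(2*a) (Z(a) = (-9 + a)/((2*a)) = (-9 + a)*(1/(2*a)) = (-9 + a)/(2*a))
s(x(-6, 15), -219) - Z(V) = 5 - (-9 + 97)/(2*97) = 5 - 88/(2*97) = 5 - 1*44/97 = 5 - 44/97 = 441/97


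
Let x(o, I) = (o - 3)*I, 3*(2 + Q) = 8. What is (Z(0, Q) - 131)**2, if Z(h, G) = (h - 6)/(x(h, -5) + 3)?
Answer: 155236/9 ≈ 17248.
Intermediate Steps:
Q = 2/3 (Q = -2 + (1/3)*8 = -2 + 8/3 = 2/3 ≈ 0.66667)
x(o, I) = I*(-3 + o) (x(o, I) = (-3 + o)*I = I*(-3 + o))
Z(h, G) = (-6 + h)/(18 - 5*h) (Z(h, G) = (h - 6)/(-5*(-3 + h) + 3) = (-6 + h)/((15 - 5*h) + 3) = (-6 + h)/(18 - 5*h))
(Z(0, Q) - 131)**2 = ((6 - 1*0)/(-18 + 5*0) - 131)**2 = ((6 + 0)/(-18 + 0) - 131)**2 = (6/(-18) - 131)**2 = (-1/18*6 - 131)**2 = (-1/3 - 131)**2 = (-394/3)**2 = 155236/9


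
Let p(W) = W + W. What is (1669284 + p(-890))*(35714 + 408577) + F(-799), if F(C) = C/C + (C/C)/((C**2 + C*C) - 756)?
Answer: 945367636515444591/1276046 ≈ 7.4086e+11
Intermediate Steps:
p(W) = 2*W
F(C) = 1 + 1/(-756 + 2*C**2) (F(C) = 1 + 1/((C**2 + C**2) - 756) = 1 + 1/(2*C**2 - 756) = 1 + 1/(-756 + 2*C**2))
(1669284 + p(-890))*(35714 + 408577) + F(-799) = (1669284 + 2*(-890))*(35714 + 408577) + (-755/2 + (-799)**2)/(-378 + (-799)**2) = (1669284 - 1780)*444291 + (-755/2 + 638401)/(-378 + 638401) = 1667504*444291 + (1276047/2)/638023 = 740857019664 + (1/638023)*(1276047/2) = 740857019664 + 1276047/1276046 = 945367636515444591/1276046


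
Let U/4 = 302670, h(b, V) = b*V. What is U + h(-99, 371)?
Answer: 1173951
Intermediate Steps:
h(b, V) = V*b
U = 1210680 (U = 4*302670 = 1210680)
U + h(-99, 371) = 1210680 + 371*(-99) = 1210680 - 36729 = 1173951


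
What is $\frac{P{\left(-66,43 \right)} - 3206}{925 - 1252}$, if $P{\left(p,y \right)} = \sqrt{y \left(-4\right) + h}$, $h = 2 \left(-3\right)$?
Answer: $\frac{3206}{327} - \frac{i \sqrt{178}}{327} \approx 9.8043 - 0.0408 i$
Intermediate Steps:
$h = -6$
$P{\left(p,y \right)} = \sqrt{-6 - 4 y}$ ($P{\left(p,y \right)} = \sqrt{y \left(-4\right) - 6} = \sqrt{- 4 y - 6} = \sqrt{-6 - 4 y}$)
$\frac{P{\left(-66,43 \right)} - 3206}{925 - 1252} = \frac{\sqrt{-6 - 172} - 3206}{925 - 1252} = \frac{\sqrt{-6 - 172} - 3206}{-327} = \left(\sqrt{-178} - 3206\right) \left(- \frac{1}{327}\right) = \left(i \sqrt{178} - 3206\right) \left(- \frac{1}{327}\right) = \left(-3206 + i \sqrt{178}\right) \left(- \frac{1}{327}\right) = \frac{3206}{327} - \frac{i \sqrt{178}}{327}$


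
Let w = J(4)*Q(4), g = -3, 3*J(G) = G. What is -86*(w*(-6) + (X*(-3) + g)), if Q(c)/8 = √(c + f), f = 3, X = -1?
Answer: 5504*√7 ≈ 14562.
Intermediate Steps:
J(G) = G/3
Q(c) = 8*√(3 + c) (Q(c) = 8*√(c + 3) = 8*√(3 + c))
w = 32*√7/3 (w = ((⅓)*4)*(8*√(3 + 4)) = 4*(8*√7)/3 = 32*√7/3 ≈ 28.221)
-86*(w*(-6) + (X*(-3) + g)) = -86*((32*√7/3)*(-6) + (-1*(-3) - 3)) = -86*(-64*√7 + (3 - 3)) = -86*(-64*√7 + 0) = -(-5504)*√7 = 5504*√7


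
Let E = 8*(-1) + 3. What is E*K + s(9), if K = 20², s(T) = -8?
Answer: -2008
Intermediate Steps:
K = 400
E = -5 (E = -8 + 3 = -5)
E*K + s(9) = -5*400 - 8 = -2000 - 8 = -2008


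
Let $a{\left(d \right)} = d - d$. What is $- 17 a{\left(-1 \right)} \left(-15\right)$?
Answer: $0$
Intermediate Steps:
$a{\left(d \right)} = 0$
$- 17 a{\left(-1 \right)} \left(-15\right) = \left(-17\right) 0 \left(-15\right) = 0 \left(-15\right) = 0$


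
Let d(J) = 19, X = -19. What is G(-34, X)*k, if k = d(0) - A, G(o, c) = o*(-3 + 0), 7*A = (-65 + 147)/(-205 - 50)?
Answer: 67994/35 ≈ 1942.7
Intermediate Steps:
A = -82/1785 (A = ((-65 + 147)/(-205 - 50))/7 = (82/(-255))/7 = (82*(-1/255))/7 = (⅐)*(-82/255) = -82/1785 ≈ -0.045938)
G(o, c) = -3*o (G(o, c) = o*(-3) = -3*o)
k = 33997/1785 (k = 19 - 1*(-82/1785) = 19 + 82/1785 = 33997/1785 ≈ 19.046)
G(-34, X)*k = -3*(-34)*(33997/1785) = 102*(33997/1785) = 67994/35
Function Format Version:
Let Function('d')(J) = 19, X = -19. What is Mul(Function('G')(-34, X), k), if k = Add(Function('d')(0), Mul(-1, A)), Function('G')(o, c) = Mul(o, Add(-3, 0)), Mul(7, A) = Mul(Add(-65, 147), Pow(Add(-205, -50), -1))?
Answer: Rational(67994, 35) ≈ 1942.7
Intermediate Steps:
A = Rational(-82, 1785) (A = Mul(Rational(1, 7), Mul(Add(-65, 147), Pow(Add(-205, -50), -1))) = Mul(Rational(1, 7), Mul(82, Pow(-255, -1))) = Mul(Rational(1, 7), Mul(82, Rational(-1, 255))) = Mul(Rational(1, 7), Rational(-82, 255)) = Rational(-82, 1785) ≈ -0.045938)
Function('G')(o, c) = Mul(-3, o) (Function('G')(o, c) = Mul(o, -3) = Mul(-3, o))
k = Rational(33997, 1785) (k = Add(19, Mul(-1, Rational(-82, 1785))) = Add(19, Rational(82, 1785)) = Rational(33997, 1785) ≈ 19.046)
Mul(Function('G')(-34, X), k) = Mul(Mul(-3, -34), Rational(33997, 1785)) = Mul(102, Rational(33997, 1785)) = Rational(67994, 35)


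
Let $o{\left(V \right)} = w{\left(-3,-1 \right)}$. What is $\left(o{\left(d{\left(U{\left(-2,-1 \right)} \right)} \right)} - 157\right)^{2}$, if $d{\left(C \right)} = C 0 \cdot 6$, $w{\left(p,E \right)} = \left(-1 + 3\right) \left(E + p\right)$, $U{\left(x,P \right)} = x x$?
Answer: $27225$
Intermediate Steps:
$U{\left(x,P \right)} = x^{2}$
$w{\left(p,E \right)} = 2 E + 2 p$ ($w{\left(p,E \right)} = 2 \left(E + p\right) = 2 E + 2 p$)
$d{\left(C \right)} = 0$ ($d{\left(C \right)} = 0 \cdot 6 = 0$)
$o{\left(V \right)} = -8$ ($o{\left(V \right)} = 2 \left(-1\right) + 2 \left(-3\right) = -2 - 6 = -8$)
$\left(o{\left(d{\left(U{\left(-2,-1 \right)} \right)} \right)} - 157\right)^{2} = \left(-8 - 157\right)^{2} = \left(-165\right)^{2} = 27225$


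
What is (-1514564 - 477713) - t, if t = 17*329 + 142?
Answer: -1998012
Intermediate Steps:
t = 5735 (t = 5593 + 142 = 5735)
(-1514564 - 477713) - t = (-1514564 - 477713) - 1*5735 = -1992277 - 5735 = -1998012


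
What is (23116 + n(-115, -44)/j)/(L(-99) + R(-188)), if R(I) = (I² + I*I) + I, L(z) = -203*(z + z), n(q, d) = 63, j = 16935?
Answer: 130489841/624867630 ≈ 0.20883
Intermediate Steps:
L(z) = -406*z
R(I) = I + 2*I² (R(I) = (I² + I²) + I = 2*I² + I = I + 2*I²)
(23116 + n(-115, -44)/j)/(L(-99) + R(-188)) = (23116 + 63/16935)/(-406*(-99) - 188*(1 + 2*(-188))) = (23116 + 63*(1/16935))/(40194 - 188*(1 - 376)) = (23116 + 21/5645)/(40194 - 188*(-375)) = 130489841/(5645*(40194 + 70500)) = (130489841/5645)/110694 = (130489841/5645)*(1/110694) = 130489841/624867630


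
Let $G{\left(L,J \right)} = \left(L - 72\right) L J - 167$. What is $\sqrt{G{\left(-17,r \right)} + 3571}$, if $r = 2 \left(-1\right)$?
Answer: $3 \sqrt{42} \approx 19.442$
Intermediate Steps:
$r = -2$
$G{\left(L,J \right)} = -167 + J L \left(-72 + L\right)$ ($G{\left(L,J \right)} = \left(L - 72\right) L J - 167 = \left(-72 + L\right) L J - 167 = L \left(-72 + L\right) J - 167 = J L \left(-72 + L\right) - 167 = -167 + J L \left(-72 + L\right)$)
$\sqrt{G{\left(-17,r \right)} + 3571} = \sqrt{\left(-167 - 2 \left(-17\right)^{2} - \left(-144\right) \left(-17\right)\right) + 3571} = \sqrt{\left(-167 - 578 - 2448\right) + 3571} = \sqrt{-3193 + 3571} = \sqrt{378} = 3 \sqrt{42}$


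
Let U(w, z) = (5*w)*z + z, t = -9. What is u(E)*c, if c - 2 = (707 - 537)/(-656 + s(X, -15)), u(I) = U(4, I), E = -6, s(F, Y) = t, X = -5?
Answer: -4176/19 ≈ -219.79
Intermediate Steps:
s(F, Y) = -9
U(w, z) = z + 5*w*z (U(w, z) = 5*w*z + z = z + 5*w*z)
u(I) = 21*I (u(I) = I*(1 + 5*4) = I*(1 + 20) = I*21 = 21*I)
c = 232/133 (c = 2 + (707 - 537)/(-656 - 9) = 2 + 170/(-665) = 2 + 170*(-1/665) = 2 - 34/133 = 232/133 ≈ 1.7444)
u(E)*c = (21*(-6))*(232/133) = -126*232/133 = -4176/19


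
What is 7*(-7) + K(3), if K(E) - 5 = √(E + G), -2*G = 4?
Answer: -43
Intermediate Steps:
G = -2 (G = -½*4 = -2)
K(E) = 5 + √(-2 + E) (K(E) = 5 + √(E - 2) = 5 + √(-2 + E))
7*(-7) + K(3) = 7*(-7) + (5 + √(-2 + 3)) = -49 + (5 + √1) = -49 + (5 + 1) = -49 + 6 = -43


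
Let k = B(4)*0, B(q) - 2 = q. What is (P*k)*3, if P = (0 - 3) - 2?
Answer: 0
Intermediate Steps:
B(q) = 2 + q
k = 0 (k = (2 + 4)*0 = 6*0 = 0)
P = -5 (P = -3 - 2 = -5)
(P*k)*3 = -5*0*3 = 0*3 = 0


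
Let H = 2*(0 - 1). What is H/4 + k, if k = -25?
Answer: -51/2 ≈ -25.500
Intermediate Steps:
H = -2 (H = 2*(-1) = -2)
H/4 + k = -2/4 - 25 = -2*1/4 - 25 = -1/2 - 25 = -51/2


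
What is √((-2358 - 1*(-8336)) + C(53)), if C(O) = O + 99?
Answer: √6130 ≈ 78.294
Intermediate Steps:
C(O) = 99 + O
√((-2358 - 1*(-8336)) + C(53)) = √((-2358 - 1*(-8336)) + (99 + 53)) = √((-2358 + 8336) + 152) = √(5978 + 152) = √6130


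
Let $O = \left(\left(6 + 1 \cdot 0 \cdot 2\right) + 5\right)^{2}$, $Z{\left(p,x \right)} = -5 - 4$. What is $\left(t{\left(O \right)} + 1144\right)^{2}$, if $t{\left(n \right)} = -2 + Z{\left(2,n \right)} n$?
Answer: $2809$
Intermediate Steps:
$Z{\left(p,x \right)} = -9$
$O = 121$ ($O = \left(\left(6 + 0 \cdot 2\right) + 5\right)^{2} = \left(\left(6 + 0\right) + 5\right)^{2} = \left(6 + 5\right)^{2} = 11^{2} = 121$)
$t{\left(n \right)} = -2 - 9 n$
$\left(t{\left(O \right)} + 1144\right)^{2} = \left(\left(-2 - 1089\right) + 1144\right)^{2} = \left(-1091 + 1144\right)^{2} = 53^{2} = 2809$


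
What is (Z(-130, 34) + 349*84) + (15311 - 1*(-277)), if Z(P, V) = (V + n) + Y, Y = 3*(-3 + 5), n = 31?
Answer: 44975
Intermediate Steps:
Y = 6 (Y = 3*2 = 6)
Z(P, V) = 37 + V (Z(P, V) = (V + 31) + 6 = (31 + V) + 6 = 37 + V)
(Z(-130, 34) + 349*84) + (15311 - 1*(-277)) = ((37 + 34) + 349*84) + (15311 - 1*(-277)) = (71 + 29316) + (15311 + 277) = 29387 + 15588 = 44975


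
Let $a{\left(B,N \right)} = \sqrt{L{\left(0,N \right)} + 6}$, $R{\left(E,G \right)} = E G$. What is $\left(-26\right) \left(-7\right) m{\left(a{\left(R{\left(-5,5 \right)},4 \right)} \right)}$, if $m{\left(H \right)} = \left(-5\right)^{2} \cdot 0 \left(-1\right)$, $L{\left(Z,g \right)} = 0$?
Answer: $0$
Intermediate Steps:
$a{\left(B,N \right)} = \sqrt{6}$ ($a{\left(B,N \right)} = \sqrt{0 + 6} = \sqrt{6}$)
$m{\left(H \right)} = 0$ ($m{\left(H \right)} = 25 \cdot 0 \left(-1\right) = 0 \left(-1\right) = 0$)
$\left(-26\right) \left(-7\right) m{\left(a{\left(R{\left(-5,5 \right)},4 \right)} \right)} = \left(-26\right) \left(-7\right) 0 = 182 \cdot 0 = 0$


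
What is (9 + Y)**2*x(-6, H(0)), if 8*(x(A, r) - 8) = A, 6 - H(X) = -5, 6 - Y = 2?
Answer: 4901/4 ≈ 1225.3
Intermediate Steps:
Y = 4 (Y = 6 - 1*2 = 6 - 2 = 4)
H(X) = 11 (H(X) = 6 - 1*(-5) = 6 + 5 = 11)
x(A, r) = 8 + A/8
(9 + Y)**2*x(-6, H(0)) = (9 + 4)**2*(8 + (1/8)*(-6)) = 13**2*(8 - 3/4) = 169*(29/4) = 4901/4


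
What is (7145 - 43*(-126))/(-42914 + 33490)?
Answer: -12563/9424 ≈ -1.3331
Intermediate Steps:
(7145 - 43*(-126))/(-42914 + 33490) = (7145 + 5418)/(-9424) = 12563*(-1/9424) = -12563/9424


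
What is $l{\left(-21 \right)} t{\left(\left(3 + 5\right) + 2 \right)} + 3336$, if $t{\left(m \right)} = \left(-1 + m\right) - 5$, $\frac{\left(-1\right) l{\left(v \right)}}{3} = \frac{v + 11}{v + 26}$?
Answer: $3360$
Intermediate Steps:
$l{\left(v \right)} = - \frac{3 \left(11 + v\right)}{26 + v}$ ($l{\left(v \right)} = - 3 \frac{v + 11}{v + 26} = - 3 \frac{11 + v}{26 + v} = - \frac{3 \left(11 + v\right)}{26 + v}$)
$t{\left(m \right)} = -6 + m$
$l{\left(-21 \right)} t{\left(\left(3 + 5\right) + 2 \right)} + 3336 = \frac{3 \left(-11 - -21\right)}{26 - 21} \left(-6 + \left(\left(3 + 5\right) + 2\right)\right) + 3336 = \frac{3 \left(-11 + 21\right)}{5} \left(-6 + \left(8 + 2\right)\right) + 3336 = 3 \cdot \frac{1}{5} \cdot 10 \left(-6 + 10\right) + 3336 = 6 \cdot 4 + 3336 = 24 + 3336 = 3360$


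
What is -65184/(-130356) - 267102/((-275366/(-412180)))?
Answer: -35175021710252/87979437 ≈ -3.9981e+5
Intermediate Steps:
-65184/(-130356) - 267102/((-275366/(-412180))) = -65184*(-1/130356) - 267102/((-275366*(-1/412180))) = 5432/10863 - 267102/137683/206090 = 5432/10863 - 267102*206090/137683 = 5432/10863 - 55047051180/137683 = -35175021710252/87979437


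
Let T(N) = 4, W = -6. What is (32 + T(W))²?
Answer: 1296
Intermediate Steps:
(32 + T(W))² = (32 + 4)² = 36² = 1296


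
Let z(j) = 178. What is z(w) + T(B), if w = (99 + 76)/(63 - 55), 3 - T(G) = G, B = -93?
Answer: 274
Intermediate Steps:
T(G) = 3 - G
w = 175/8 ≈ 21.875
z(w) + T(B) = 178 + (3 - 1*(-93)) = 178 + (3 + 93) = 178 + 96 = 274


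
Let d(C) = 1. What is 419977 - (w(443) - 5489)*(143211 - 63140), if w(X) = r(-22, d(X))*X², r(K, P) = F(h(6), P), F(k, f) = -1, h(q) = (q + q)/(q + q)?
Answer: 16153783375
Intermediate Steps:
h(q) = 1 (h(q) = (2*q)/((2*q)) = (2*q)*(1/(2*q)) = 1)
r(K, P) = -1
w(X) = -X²
419977 - (w(443) - 5489)*(143211 - 63140) = 419977 - (-1*443² - 5489)*(143211 - 63140) = 419977 - (-1*196249 - 5489)*80071 = 419977 - (-196249 - 5489)*80071 = 419977 - (-201738)*80071 = 419977 - 1*(-16153363398) = 419977 + 16153363398 = 16153783375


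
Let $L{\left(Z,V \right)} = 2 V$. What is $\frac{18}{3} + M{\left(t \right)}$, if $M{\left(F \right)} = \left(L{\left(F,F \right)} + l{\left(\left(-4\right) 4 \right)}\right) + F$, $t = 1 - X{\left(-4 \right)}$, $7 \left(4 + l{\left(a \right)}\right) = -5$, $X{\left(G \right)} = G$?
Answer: $\frac{114}{7} \approx 16.286$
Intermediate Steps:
$l{\left(a \right)} = - \frac{33}{7}$ ($l{\left(a \right)} = -4 + \frac{1}{7} \left(-5\right) = -4 - \frac{5}{7} = - \frac{33}{7}$)
$t = 5$ ($t = 1 - -4 = 1 + 4 = 5$)
$M{\left(F \right)} = - \frac{33}{7} + 3 F$ ($M{\left(F \right)} = \left(2 F - \frac{33}{7}\right) + F = \left(- \frac{33}{7} + 2 F\right) + F = - \frac{33}{7} + 3 F$)
$\frac{18}{3} + M{\left(t \right)} = \frac{18}{3} + \left(- \frac{33}{7} + 3 \cdot 5\right) = 18 \cdot \frac{1}{3} + \left(- \frac{33}{7} + 15\right) = 6 + \frac{72}{7} = \frac{114}{7}$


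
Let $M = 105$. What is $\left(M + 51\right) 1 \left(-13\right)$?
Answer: $-2028$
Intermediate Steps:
$\left(M + 51\right) 1 \left(-13\right) = \left(105 + 51\right) 1 \left(-13\right) = 156 \left(-13\right) = -2028$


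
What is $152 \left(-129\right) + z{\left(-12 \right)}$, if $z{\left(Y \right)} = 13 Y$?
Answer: $-19764$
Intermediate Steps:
$152 \left(-129\right) + z{\left(-12 \right)} = 152 \left(-129\right) + 13 \left(-12\right) = -19608 - 156 = -19764$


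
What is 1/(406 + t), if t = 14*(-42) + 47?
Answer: -1/135 ≈ -0.0074074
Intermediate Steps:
t = -541 (t = -588 + 47 = -541)
1/(406 + t) = 1/(406 - 541) = 1/(-135) = -1/135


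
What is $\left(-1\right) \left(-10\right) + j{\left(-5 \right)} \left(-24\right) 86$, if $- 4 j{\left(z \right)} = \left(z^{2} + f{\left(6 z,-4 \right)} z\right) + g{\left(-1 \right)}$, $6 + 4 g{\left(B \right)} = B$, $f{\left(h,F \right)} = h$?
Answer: $89407$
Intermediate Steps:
$g{\left(B \right)} = - \frac{3}{2} + \frac{B}{4}$
$j{\left(z \right)} = \frac{7}{16} - \frac{7 z^{2}}{4}$ ($j{\left(z \right)} = - \frac{\left(z^{2} + 6 z z\right) + \left(- \frac{3}{2} + \frac{1}{4} \left(-1\right)\right)}{4} = - \frac{\left(z^{2} + 6 z^{2}\right) - \frac{7}{4}}{4} = - \frac{7 z^{2} - \frac{7}{4}}{4} = - \frac{- \frac{7}{4} + 7 z^{2}}{4} = \frac{7}{16} - \frac{7 z^{2}}{4}$)
$\left(-1\right) \left(-10\right) + j{\left(-5 \right)} \left(-24\right) 86 = \left(-1\right) \left(-10\right) + \left(\frac{7}{16} - \frac{7 \left(-5\right)^{2}}{4}\right) \left(-24\right) 86 = 10 + \left(\frac{7}{16} - \frac{175}{4}\right) \left(-24\right) 86 = 10 + \left(- \frac{693}{16}\right) \left(-24\right) 86 = 10 + \frac{2079}{2} \cdot 86 = 10 + 89397 = 89407$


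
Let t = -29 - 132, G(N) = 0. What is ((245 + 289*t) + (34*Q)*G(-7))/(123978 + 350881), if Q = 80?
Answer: -6612/67837 ≈ -0.097469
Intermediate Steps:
t = -161
((245 + 289*t) + (34*Q)*G(-7))/(123978 + 350881) = ((245 + 289*(-161)) + (34*80)*0)/(123978 + 350881) = ((245 - 46529) + 2720*0)/474859 = (-46284 + 0)*(1/474859) = -46284*1/474859 = -6612/67837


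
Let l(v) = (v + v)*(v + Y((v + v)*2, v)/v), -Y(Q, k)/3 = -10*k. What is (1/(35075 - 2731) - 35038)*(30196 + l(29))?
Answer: -1465316908803/1244 ≈ -1.1779e+9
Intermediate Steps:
Y(Q, k) = 30*k (Y(Q, k) = -(-30)*k = 30*k)
l(v) = 2*v*(30 + v) (l(v) = (v + v)*(v + (30*v)/v) = (2*v)*(v + 30) = (2*v)*(30 + v) = 2*v*(30 + v))
(1/(35075 - 2731) - 35038)*(30196 + l(29)) = (1/(35075 - 2731) - 35038)*(30196 + 2*29*(30 + 29)) = (1/32344 - 35038)*(30196 + 2*29*59) = (1/32344 - 35038)*(30196 + 3422) = -1133269071/32344*33618 = -1465316908803/1244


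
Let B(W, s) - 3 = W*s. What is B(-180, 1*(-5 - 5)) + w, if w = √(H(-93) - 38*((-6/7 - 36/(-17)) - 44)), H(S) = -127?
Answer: 1803 + 3*√2355605/119 ≈ 1841.7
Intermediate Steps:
B(W, s) = 3 + W*s
w = 3*√2355605/119 (w = √(-127 - 38*((-6/7 - 36/(-17)) - 44)) = √(-127 - 38*((-6*⅐ - 36*(-1/17)) - 44)) = √(-127 - 38*((-6/7 + 36/17) - 44)) = √(-127 - 38*(150/119 - 44)) = √(-127 - 38*(-5086/119)) = √(-127 + 193268/119) = √(178155/119) = 3*√2355605/119 ≈ 38.692)
B(-180, 1*(-5 - 5)) + w = (3 - 180*(-5 - 5)) + 3*√2355605/119 = (3 - 180*(-10)) + 3*√2355605/119 = (3 + 1800) + 3*√2355605/119 = 1803 + 3*√2355605/119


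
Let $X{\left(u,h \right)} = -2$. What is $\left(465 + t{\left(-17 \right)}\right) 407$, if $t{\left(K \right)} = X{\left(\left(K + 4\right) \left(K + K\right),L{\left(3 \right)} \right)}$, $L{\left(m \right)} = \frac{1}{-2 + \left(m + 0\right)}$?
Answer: $188441$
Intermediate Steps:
$L{\left(m \right)} = \frac{1}{-2 + m}$
$t{\left(K \right)} = -2$
$\left(465 + t{\left(-17 \right)}\right) 407 = \left(465 - 2\right) 407 = 463 \cdot 407 = 188441$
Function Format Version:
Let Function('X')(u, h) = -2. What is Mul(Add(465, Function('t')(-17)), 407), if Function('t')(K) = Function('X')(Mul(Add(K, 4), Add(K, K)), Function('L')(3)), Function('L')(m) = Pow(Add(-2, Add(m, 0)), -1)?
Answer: 188441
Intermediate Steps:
Function('L')(m) = Pow(Add(-2, m), -1)
Function('t')(K) = -2
Mul(Add(465, Function('t')(-17)), 407) = Mul(Add(465, -2), 407) = Mul(463, 407) = 188441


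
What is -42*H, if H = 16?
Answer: -672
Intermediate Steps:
-42*H = -42*16 = -672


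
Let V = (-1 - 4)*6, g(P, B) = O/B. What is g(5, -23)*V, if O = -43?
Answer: -1290/23 ≈ -56.087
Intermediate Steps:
g(P, B) = -43/B
V = -30 (V = -5*6 = -30)
g(5, -23)*V = -43/(-23)*(-30) = -43*(-1/23)*(-30) = (43/23)*(-30) = -1290/23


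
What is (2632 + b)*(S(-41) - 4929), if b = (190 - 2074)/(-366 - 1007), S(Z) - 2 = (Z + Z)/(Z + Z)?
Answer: -17810544120/1373 ≈ -1.2972e+7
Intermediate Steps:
S(Z) = 3 (S(Z) = 2 + (Z + Z)/(Z + Z) = 2 + (2*Z)/((2*Z)) = 2 + (2*Z)*(1/(2*Z)) = 2 + 1 = 3)
b = 1884/1373 (b = -1884/(-1373) = -1884*(-1/1373) = 1884/1373 ≈ 1.3722)
(2632 + b)*(S(-41) - 4929) = (2632 + 1884/1373)*(3 - 4929) = (3615620/1373)*(-4926) = -17810544120/1373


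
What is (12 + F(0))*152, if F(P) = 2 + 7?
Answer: 3192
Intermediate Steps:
F(P) = 9
(12 + F(0))*152 = (12 + 9)*152 = 21*152 = 3192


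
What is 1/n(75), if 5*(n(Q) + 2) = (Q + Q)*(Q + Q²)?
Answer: 1/170998 ≈ 5.8480e-6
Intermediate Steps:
n(Q) = -2 + 2*Q*(Q + Q²)/5 (n(Q) = -2 + ((Q + Q)*(Q + Q²))/5 = -2 + ((2*Q)*(Q + Q²))/5 = -2 + (2*Q*(Q + Q²))/5 = -2 + 2*Q*(Q + Q²)/5)
1/n(75) = 1/(-2 + (⅖)*75² + (⅖)*75³) = 1/(-2 + (⅖)*5625 + (⅖)*421875) = 1/(-2 + 2250 + 168750) = 1/170998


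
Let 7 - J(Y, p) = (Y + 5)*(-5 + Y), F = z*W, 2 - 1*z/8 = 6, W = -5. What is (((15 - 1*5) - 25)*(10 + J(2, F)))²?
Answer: 324900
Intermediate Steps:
z = -32 (z = 16 - 8*6 = 16 - 48 = -32)
F = 160 (F = -32*(-5) = 160)
J(Y, p) = 7 - (-5 + Y)*(5 + Y) (J(Y, p) = 7 - (Y + 5)*(-5 + Y) = 7 - (5 + Y)*(-5 + Y) = 7 - (-5 + Y)*(5 + Y))
(((15 - 1*5) - 25)*(10 + J(2, F)))² = (((15 - 1*5) - 25)*(10 + (32 - 1*2²)))² = (((15 - 5) - 25)*(10 + (32 - 1*4)))² = ((10 - 25)*(10 + (32 - 4)))² = (-15*(10 + 28))² = (-15*38)² = (-570)² = 324900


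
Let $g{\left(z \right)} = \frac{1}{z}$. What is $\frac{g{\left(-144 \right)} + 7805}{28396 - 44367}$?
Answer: $- \frac{1123919}{2299824} \approx -0.4887$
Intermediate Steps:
$\frac{g{\left(-144 \right)} + 7805}{28396 - 44367} = \frac{\frac{1}{-144} + 7805}{28396 - 44367} = \frac{- \frac{1}{144} + 7805}{-15971} = \frac{1123919}{144} \left(- \frac{1}{15971}\right) = - \frac{1123919}{2299824}$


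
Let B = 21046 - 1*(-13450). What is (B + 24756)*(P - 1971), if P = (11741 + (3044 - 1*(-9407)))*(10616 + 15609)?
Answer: 37591437684708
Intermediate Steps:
B = 34496 (B = 21046 + 13450 = 34496)
P = 634435200 (P = (11741 + (3044 + 9407))*26225 = (11741 + 12451)*26225 = 24192*26225 = 634435200)
(B + 24756)*(P - 1971) = (34496 + 24756)*(634435200 - 1971) = 59252*634433229 = 37591437684708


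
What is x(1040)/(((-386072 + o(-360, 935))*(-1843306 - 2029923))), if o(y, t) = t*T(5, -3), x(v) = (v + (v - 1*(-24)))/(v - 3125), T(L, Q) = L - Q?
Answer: -263/382173596973660 ≈ -6.8817e-13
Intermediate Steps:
x(v) = (24 + 2*v)/(-3125 + v) (x(v) = (v + (v + 24))/(-3125 + v) = (v + (24 + v))/(-3125 + v) = (24 + 2*v)/(-3125 + v))
o(y, t) = 8*t (o(y, t) = t*(5 - 1*(-3)) = t*(5 + 3) = t*8 = 8*t)
x(1040)/(((-386072 + o(-360, 935))*(-1843306 - 2029923))) = (2*(12 + 1040)/(-3125 + 1040))/(((-386072 + 8*935)*(-1843306 - 2029923))) = (2*1052/(-2085))/(((-386072 + 7480)*(-3873229))) = (2*(-1/2085)*1052)/((-378592*(-3873229))) = -2104/2085/1466373513568 = -2104/2085*1/1466373513568 = -263/382173596973660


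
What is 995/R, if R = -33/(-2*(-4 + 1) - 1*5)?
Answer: -995/33 ≈ -30.152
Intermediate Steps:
R = -33 (R = -33/(-2*(-3) - 5) = -33/(6 - 5) = -33/1 = -33*1 = -33)
995/R = 995/(-33) = 995*(-1/33) = -995/33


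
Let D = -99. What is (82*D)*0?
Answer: 0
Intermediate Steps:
(82*D)*0 = (82*(-99))*0 = -8118*0 = 0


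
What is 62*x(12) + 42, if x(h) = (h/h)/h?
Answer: 283/6 ≈ 47.167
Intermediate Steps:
x(h) = 1/h
62*x(12) + 42 = 62/12 + 42 = 62*(1/12) + 42 = 31/6 + 42 = 283/6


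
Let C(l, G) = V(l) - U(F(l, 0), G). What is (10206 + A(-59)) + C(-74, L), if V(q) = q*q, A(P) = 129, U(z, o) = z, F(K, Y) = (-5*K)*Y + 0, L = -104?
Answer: 15811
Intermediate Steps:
F(K, Y) = -5*K*Y (F(K, Y) = -5*K*Y + 0 = -5*K*Y)
V(q) = q**2
C(l, G) = l**2 (C(l, G) = l**2 - (-5)*l*0 = l**2 - 1*0 = l**2 + 0 = l**2)
(10206 + A(-59)) + C(-74, L) = (10206 + 129) + (-74)**2 = 10335 + 5476 = 15811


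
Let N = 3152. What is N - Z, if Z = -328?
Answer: 3480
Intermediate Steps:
N - Z = 3152 - 1*(-328) = 3152 + 328 = 3480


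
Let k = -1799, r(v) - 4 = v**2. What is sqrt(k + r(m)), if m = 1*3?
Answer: I*sqrt(1786) ≈ 42.261*I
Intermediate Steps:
m = 3
r(v) = 4 + v**2
sqrt(k + r(m)) = sqrt(-1799 + (4 + 3**2)) = sqrt(-1799 + (4 + 9)) = sqrt(-1799 + 13) = sqrt(-1786) = I*sqrt(1786)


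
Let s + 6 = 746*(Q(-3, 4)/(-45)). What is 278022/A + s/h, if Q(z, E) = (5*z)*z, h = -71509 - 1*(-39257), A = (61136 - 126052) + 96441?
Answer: 2247618086/254186075 ≈ 8.8424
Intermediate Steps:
A = 31525 (A = -64916 + 96441 = 31525)
h = -32252 (h = -71509 + 39257 = -32252)
Q(z, E) = 5*z²
s = -752 (s = -6 + 746*((5*(-3)²)/(-45)) = -6 + 746*((5*9)*(-1/45)) = -6 + 746*(45*(-1/45)) = -6 + 746*(-1) = -6 - 746 = -752)
278022/A + s/h = 278022/31525 - 752/(-32252) = 278022*(1/31525) - 752*(-1/32252) = 278022/31525 + 188/8063 = 2247618086/254186075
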